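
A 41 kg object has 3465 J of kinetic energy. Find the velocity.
v = √(2·KE/m) = √(2·3465/41) = 13.0 m/s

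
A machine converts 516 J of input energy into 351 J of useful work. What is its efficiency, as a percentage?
η = W_out/W_in = 351/516 = 68.02%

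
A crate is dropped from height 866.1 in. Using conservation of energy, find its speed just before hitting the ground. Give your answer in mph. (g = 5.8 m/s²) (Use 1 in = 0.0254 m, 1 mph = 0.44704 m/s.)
Convert to SI: h = 21.9989 m
mgh = ½mv² ⇒ v = √(2gh) = √(2·5.8·21.9989) = 15.9746 m/s = 35.73 mph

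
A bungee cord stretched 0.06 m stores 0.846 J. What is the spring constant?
k = 2·PE/x² = 2·0.846/(0.06)² = 470.0 N/m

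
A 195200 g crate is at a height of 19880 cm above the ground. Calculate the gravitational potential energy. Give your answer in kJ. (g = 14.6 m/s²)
Convert to SI: m = 195.2 kg, h = 198.8 m
PE = mgh = (195.2)(14.6)(198.8) = 566564 J = 566.6 kJ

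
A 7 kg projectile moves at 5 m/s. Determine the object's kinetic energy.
KE = ½mv² = ½(7)(5)² = 87.5 J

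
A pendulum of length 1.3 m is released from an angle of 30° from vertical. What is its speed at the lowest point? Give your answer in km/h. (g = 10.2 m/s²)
h = L(1 − cosθ) = 1.3(1 − cos30°) = 0.174167 m
v = √(2gh) = √(2·10.2·0.174167) = 1.88494 m/s = 6.786 km/h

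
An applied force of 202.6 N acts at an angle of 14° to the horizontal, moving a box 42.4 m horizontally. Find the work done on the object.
W = F·d·cosθ = (202.6)(42.4)cos(14°) = 8335 J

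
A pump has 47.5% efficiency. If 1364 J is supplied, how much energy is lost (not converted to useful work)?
W_lost = W_in(1 − η) = 1364·(1 − 0.475) = 716.1 J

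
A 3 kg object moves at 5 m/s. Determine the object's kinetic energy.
KE = ½mv² = ½(3)(5)² = 37.5 J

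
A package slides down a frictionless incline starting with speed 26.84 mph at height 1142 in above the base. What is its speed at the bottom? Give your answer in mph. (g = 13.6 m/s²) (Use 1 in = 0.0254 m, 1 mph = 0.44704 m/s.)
Convert to SI: v₀ = 11.9986 m/s, h = 29.0068 m
½mv₀² + mgh = ½mv² ⇒ v = √(v₀² + 2gh) = √(11.9986² + 2·13.6·29.0068) = 30.5442 m/s = 68.33 mph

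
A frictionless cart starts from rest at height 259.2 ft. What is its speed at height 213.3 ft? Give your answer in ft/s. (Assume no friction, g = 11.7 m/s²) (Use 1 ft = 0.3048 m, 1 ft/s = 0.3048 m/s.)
Convert to SI: h₁−h₂ = 13.9903 m
mgh₁ = mgh₂ + ½mv² ⇒ v = √(2g(h₁−h₂)) = √(2·11.7·13.9903) = 18.0935 m/s = 59.36 ft/s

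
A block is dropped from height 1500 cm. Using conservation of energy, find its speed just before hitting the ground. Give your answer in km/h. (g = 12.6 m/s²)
Convert to SI: h = 15.0 m
mgh = ½mv² ⇒ v = √(2gh) = √(2·12.6·15.0) = 19.4422 m/s = 69.99 km/h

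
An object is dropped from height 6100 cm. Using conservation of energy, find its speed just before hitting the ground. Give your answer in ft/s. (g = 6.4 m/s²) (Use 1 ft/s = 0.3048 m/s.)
Convert to SI: h = 61.0 m
mgh = ½mv² ⇒ v = √(2gh) = √(2·6.4·61.0) = 27.9428 m/s = 91.68 ft/s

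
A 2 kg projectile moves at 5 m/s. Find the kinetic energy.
KE = ½mv² = ½(2)(5)² = 25.0 J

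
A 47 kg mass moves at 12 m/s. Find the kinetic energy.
KE = ½mv² = ½(47)(12)² = 3384.0 J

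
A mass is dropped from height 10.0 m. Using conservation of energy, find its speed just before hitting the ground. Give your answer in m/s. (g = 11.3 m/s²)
mgh = ½mv² ⇒ v = √(2gh) = √(2·11.3·10.0) = 15.03 m/s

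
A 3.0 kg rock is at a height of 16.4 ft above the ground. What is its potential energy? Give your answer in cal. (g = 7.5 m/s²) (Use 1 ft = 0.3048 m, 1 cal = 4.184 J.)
Convert to SI: m = 3.0 kg, h = 4.99872 m
PE = mgh = (3.0)(7.5)(4.99872) = 112.471 J = 26.88 cal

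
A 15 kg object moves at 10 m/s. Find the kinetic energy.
KE = ½mv² = ½(15)(10)² = 750.0 J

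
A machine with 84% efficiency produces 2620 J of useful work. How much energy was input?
W_in = W_out/η = 2620/0.84 = 3119 J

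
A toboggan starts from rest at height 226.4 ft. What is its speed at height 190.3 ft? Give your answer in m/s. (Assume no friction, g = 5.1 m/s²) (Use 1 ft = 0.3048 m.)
Convert to SI: h₁−h₂ = 11.0033 m
mgh₁ = mgh₂ + ½mv² ⇒ v = √(2g(h₁−h₂)) = √(2·5.1·11.0033) = 10.59 m/s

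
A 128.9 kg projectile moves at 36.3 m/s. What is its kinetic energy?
KE = ½mv² = ½(128.9)(36.3)² = 84930 J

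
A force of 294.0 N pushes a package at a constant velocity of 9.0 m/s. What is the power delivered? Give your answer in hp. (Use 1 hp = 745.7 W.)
P = Fv = (294.0)(9.0) = 2646.0 W = 3.548 hp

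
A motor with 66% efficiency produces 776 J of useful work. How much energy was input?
W_in = W_out/η = 776/0.66 = 1176 J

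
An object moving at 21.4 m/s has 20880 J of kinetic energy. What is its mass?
m = 2·KE/v² = 2·20880/(21.4)² = 91.19 kg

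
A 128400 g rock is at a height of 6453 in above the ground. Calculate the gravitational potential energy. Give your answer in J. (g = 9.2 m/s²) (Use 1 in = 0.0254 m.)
Convert to SI: m = 128.4 kg, h = 163.906 m
PE = mgh = (128.4)(9.2)(163.906) = 193600 J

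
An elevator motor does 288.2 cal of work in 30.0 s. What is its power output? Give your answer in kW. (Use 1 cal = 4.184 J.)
Convert to SI: W = 1205.83 J, t = 30.0 s
P = W/t = 1205.83/30.0 = 40.1943 W = 0.04019 kW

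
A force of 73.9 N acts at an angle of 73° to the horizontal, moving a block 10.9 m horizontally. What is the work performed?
W = F·d·cosθ = (73.9)(10.9)cos(73°) = 235.5 J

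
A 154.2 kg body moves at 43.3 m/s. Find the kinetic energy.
KE = ½mv² = ½(154.2)(43.3)² = 144600 J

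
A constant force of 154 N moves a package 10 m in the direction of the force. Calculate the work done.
W = F·d = (154)(10) = 1540 J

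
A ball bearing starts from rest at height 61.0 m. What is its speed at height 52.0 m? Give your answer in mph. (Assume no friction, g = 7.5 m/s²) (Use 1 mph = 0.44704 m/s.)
mgh₁ = mgh₂ + ½mv² ⇒ v = √(2g(h₁−h₂)) = √(2·7.5·9.0) = 11.619 m/s = 25.99 mph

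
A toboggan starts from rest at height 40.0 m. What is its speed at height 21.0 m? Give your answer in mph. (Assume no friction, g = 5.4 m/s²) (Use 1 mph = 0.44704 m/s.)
mgh₁ = mgh₂ + ½mv² ⇒ v = √(2g(h₁−h₂)) = √(2·5.4·19.0) = 14.3248 m/s = 32.04 mph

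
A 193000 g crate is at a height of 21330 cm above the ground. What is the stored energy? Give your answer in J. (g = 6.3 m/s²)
Convert to SI: m = 193.0 kg, h = 213.3 m
PE = mgh = (193.0)(6.3)(213.3) = 259400 J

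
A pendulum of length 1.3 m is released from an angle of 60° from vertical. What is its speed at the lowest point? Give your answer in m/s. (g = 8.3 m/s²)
h = L(1 − cosθ) = 1.3(1 − cos60°) = 0.65 m
v = √(2gh) = √(2·8.3·0.65) = 3.285 m/s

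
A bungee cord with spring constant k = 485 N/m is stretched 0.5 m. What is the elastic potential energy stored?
PE = ½kx² = ½(485)(0.5)² = 60.63 J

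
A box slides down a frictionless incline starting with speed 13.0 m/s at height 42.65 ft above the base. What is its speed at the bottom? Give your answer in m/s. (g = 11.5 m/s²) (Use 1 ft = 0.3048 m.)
Convert to SI: v₀ = 13.0 m/s, h = 12.9997 m
½mv₀² + mgh = ½mv² ⇒ v = √(v₀² + 2gh) = √(13.0² + 2·11.5·12.9997) = 21.63 m/s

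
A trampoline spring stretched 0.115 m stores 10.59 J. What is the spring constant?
k = 2·PE/x² = 2·10.59/(0.115)² = 1602 N/m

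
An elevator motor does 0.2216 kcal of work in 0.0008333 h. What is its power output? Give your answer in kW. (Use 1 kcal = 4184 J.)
Convert to SI: W = 927.174 J, t = 2.99988 s
P = W/t = 927.174/2.99988 = 309.07 W = 0.3091 kW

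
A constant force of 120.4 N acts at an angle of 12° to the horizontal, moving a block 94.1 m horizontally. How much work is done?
W = F·d·cosθ = (120.4)(94.1)cos(12°) = 11080 J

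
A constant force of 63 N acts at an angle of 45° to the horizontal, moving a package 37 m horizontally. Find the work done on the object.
W = F·d·cosθ = (63)(37)cos(45°) = 1648 J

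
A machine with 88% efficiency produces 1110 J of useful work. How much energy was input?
W_in = W_out/η = 1110/0.88 = 1261 J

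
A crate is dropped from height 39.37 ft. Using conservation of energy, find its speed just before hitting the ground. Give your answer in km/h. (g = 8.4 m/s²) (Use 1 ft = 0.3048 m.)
Convert to SI: h = 12.0 m
mgh = ½mv² ⇒ v = √(2gh) = √(2·8.4·12.0) = 14.1986 m/s = 51.11 km/h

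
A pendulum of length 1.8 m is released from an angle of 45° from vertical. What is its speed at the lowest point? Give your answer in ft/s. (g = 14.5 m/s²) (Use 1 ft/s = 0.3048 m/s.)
h = L(1 − cosθ) = 1.8(1 − cos45°) = 0.527208 m
v = √(2gh) = √(2·14.5·0.527208) = 3.91012 m/s = 12.83 ft/s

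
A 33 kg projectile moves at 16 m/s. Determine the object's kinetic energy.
KE = ½mv² = ½(33)(16)² = 4224.0 J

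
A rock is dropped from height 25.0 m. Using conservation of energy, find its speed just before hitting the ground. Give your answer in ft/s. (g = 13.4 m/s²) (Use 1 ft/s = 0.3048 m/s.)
mgh = ½mv² ⇒ v = √(2gh) = √(2·13.4·25.0) = 25.8844 m/s = 84.92 ft/s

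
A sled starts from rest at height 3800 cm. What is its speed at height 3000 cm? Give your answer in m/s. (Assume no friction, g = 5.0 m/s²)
Convert to SI: h₁−h₂ = 8.0 m
mgh₁ = mgh₂ + ½mv² ⇒ v = √(2g(h₁−h₂)) = √(2·5.0·8.0) = 8.944 m/s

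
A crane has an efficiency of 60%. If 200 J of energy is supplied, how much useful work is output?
W_out = η·W_in = 0.6·200 = 120.0 J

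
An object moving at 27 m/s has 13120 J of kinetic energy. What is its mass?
m = 2·KE/v² = 2·13120/(27)² = 35.99 kg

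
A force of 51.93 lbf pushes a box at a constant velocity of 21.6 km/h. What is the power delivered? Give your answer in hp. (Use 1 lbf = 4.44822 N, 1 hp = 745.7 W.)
Convert to SI: F = 230.996 N, v = 6.0 m/s
P = Fv = (230.996)(6.0) = 1385.98 W = 1.859 hp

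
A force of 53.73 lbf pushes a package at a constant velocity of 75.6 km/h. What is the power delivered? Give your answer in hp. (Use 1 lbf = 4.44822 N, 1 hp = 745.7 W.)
Convert to SI: F = 239.003 N, v = 21.0 m/s
P = Fv = (239.003)(21.0) = 5019.06 W = 6.731 hp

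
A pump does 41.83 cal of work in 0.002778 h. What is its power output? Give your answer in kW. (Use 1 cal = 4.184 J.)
Convert to SI: W = 175.017 J, t = 10.0008 s
P = W/t = 175.017/10.0008 = 17.5003 W = 0.0175 kW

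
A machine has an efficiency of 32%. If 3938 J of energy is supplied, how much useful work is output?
W_out = η·W_in = 0.32·3938 = 1260.16 J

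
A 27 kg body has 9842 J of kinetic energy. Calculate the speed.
v = √(2·KE/m) = √(2·9842/27) = 27.0 m/s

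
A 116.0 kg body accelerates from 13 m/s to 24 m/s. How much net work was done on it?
W = ΔKE = ½m(v₂² − v₁²) = ½(116.0)(24² − 13²) = 23606.0 J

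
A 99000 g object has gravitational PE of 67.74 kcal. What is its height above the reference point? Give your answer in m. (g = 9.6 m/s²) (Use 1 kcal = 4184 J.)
Convert to SI: m = 99.0 kg, PE = 283424 J
h = PE/(mg) = 283424/(99.0·9.6) = 298.2 m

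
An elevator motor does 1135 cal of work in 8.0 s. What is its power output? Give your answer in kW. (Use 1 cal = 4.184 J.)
Convert to SI: W = 4748.84 J, t = 8.0 s
P = W/t = 4748.84/8.0 = 593.605 W = 0.5936 kW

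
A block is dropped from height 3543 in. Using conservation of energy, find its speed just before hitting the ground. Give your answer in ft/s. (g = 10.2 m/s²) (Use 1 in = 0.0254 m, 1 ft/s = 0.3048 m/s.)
Convert to SI: h = 89.9922 m
mgh = ½mv² ⇒ v = √(2gh) = √(2·10.2·89.9922) = 42.8467 m/s = 140.6 ft/s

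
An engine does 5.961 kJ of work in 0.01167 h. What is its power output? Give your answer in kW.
Convert to SI: W = 5961.0 J, t = 42.012 s
P = W/t = 5961.0/42.012 = 141.888 W = 0.1419 kW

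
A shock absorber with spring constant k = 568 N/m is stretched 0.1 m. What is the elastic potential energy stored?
PE = ½kx² = ½(568)(0.1)² = 2.84 J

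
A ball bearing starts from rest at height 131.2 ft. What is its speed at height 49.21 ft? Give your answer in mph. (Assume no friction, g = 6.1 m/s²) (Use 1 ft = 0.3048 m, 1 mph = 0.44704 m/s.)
Convert to SI: h₁−h₂ = 24.9906 m
mgh₁ = mgh₂ + ½mv² ⇒ v = √(2g(h₁−h₂)) = √(2·6.1·24.9906) = 17.4609 m/s = 39.06 mph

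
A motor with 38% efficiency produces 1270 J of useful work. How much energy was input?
W_in = W_out/η = 1270/0.38 = 3342 J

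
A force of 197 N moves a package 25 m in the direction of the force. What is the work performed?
W = F·d = (197)(25) = 4925 J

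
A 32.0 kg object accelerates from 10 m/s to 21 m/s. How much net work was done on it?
W = ΔKE = ½m(v₂² − v₁²) = ½(32.0)(21² − 10²) = 5456.0 J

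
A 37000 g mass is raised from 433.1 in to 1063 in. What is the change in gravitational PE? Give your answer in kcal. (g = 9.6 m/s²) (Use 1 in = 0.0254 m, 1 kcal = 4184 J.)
Convert to SI: m = 37.0 kg, Δh = 15.9995 m
ΔPE = mgΔh = (37.0)(9.6)(15.9995) = 5683.01 J = 1.358 kcal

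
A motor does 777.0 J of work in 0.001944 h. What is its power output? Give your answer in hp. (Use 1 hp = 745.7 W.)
Convert to SI: W = 777.0 J, t = 6.9984 s
P = W/t = 777.0/6.9984 = 111.025 W = 0.1489 hp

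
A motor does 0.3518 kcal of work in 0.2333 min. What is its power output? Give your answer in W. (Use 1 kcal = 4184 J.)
Convert to SI: W = 1471.93 J, t = 13.998 s
P = W/t = 1471.93/13.998 = 105.2 W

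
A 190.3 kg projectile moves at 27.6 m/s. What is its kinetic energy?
KE = ½mv² = ½(190.3)(27.6)² = 72480 J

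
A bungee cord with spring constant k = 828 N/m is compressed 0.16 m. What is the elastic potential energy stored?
PE = ½kx² = ½(828)(0.16)² = 10.6 J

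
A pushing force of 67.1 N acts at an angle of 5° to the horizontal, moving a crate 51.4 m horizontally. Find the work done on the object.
W = F·d·cosθ = (67.1)(51.4)cos(5°) = 3436 J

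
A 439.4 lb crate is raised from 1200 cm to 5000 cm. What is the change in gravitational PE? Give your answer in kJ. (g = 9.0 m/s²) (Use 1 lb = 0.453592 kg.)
Convert to SI: m = 199.308 kg, Δh = 38.0 m
ΔPE = mgΔh = (199.308)(9.0)(38.0) = 68163.4 J = 68.16 kJ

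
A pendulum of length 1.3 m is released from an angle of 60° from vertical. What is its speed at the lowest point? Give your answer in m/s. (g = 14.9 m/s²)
h = L(1 − cosθ) = 1.3(1 − cos60°) = 0.65 m
v = √(2gh) = √(2·14.9·0.65) = 4.401 m/s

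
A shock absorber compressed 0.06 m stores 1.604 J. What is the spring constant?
k = 2·PE/x² = 2·1.604/(0.06)² = 891.1 N/m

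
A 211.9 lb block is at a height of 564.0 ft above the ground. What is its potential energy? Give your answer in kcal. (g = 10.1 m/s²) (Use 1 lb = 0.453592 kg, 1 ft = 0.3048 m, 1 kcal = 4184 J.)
Convert to SI: m = 96.1161 kg, h = 171.907 m
PE = mgh = (96.1161)(10.1)(171.907) = 166883 J = 39.89 kcal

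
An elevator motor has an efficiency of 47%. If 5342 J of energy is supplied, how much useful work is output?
W_out = η·W_in = 0.47·5342 = 2510.74 J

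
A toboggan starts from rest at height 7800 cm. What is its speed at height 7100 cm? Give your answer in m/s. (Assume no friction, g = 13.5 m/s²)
Convert to SI: h₁−h₂ = 7.0 m
mgh₁ = mgh₂ + ½mv² ⇒ v = √(2g(h₁−h₂)) = √(2·13.5·7.0) = 13.75 m/s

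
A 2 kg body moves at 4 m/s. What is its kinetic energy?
KE = ½mv² = ½(2)(4)² = 16.0 J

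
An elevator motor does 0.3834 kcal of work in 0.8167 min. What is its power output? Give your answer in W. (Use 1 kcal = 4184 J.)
Convert to SI: W = 1604.15 J, t = 49.002 s
P = W/t = 1604.15/49.002 = 32.74 W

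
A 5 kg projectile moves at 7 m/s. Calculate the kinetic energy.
KE = ½mv² = ½(5)(7)² = 122.5 J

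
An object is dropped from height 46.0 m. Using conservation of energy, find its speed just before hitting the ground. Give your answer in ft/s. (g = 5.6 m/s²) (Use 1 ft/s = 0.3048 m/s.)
mgh = ½mv² ⇒ v = √(2gh) = √(2·5.6·46.0) = 22.698 m/s = 74.47 ft/s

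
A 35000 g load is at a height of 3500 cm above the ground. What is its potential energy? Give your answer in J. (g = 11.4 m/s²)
Convert to SI: m = 35.0 kg, h = 35.0 m
PE = mgh = (35.0)(11.4)(35.0) = 13970 J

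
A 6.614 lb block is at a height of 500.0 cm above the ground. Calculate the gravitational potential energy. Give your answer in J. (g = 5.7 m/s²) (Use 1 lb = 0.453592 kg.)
Convert to SI: m = 3.00006 kg, h = 5.0 m
PE = mgh = (3.00006)(5.7)(5.0) = 85.5 J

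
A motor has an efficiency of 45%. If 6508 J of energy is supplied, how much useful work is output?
W_out = η·W_in = 0.45·6508 = 2928.6 J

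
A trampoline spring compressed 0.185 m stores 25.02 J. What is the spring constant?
k = 2·PE/x² = 2·25.02/(0.185)² = 1462 N/m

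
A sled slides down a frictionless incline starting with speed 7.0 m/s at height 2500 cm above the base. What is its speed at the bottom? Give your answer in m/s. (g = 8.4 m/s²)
Convert to SI: v₀ = 7.0 m/s, h = 25.0 m
½mv₀² + mgh = ½mv² ⇒ v = √(v₀² + 2gh) = √(7.0² + 2·8.4·25.0) = 21.66 m/s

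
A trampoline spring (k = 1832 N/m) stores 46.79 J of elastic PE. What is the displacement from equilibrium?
x = √(2·PE/k) = √(2·46.79/1832) = 0.226 m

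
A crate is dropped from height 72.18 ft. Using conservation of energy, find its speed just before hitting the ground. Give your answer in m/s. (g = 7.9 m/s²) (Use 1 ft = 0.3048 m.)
Convert to SI: h = 22.0005 m
mgh = ½mv² ⇒ v = √(2gh) = √(2·7.9·22.0005) = 18.64 m/s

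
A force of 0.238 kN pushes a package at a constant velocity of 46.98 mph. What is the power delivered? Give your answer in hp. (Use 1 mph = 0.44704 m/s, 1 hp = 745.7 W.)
Convert to SI: F = 238.0 N, v = 21.0019 m/s
P = Fv = (238.0)(21.0019) = 4998.46 W = 6.703 hp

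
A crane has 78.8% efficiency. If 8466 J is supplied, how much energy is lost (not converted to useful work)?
W_lost = W_in(1 − η) = 8466·(1 − 0.788) = 1795 J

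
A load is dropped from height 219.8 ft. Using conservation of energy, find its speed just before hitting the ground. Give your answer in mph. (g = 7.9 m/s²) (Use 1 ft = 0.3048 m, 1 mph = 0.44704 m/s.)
Convert to SI: h = 66.995 m
mgh = ½mv² ⇒ v = √(2gh) = √(2·7.9·66.995) = 32.5349 m/s = 72.78 mph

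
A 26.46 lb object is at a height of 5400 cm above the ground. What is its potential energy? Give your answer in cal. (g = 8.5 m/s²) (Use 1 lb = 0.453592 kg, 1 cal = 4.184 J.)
Convert to SI: m = 12.002 kg, h = 54.0 m
PE = mgh = (12.002)(8.5)(54.0) = 5508.94 J = 1317 cal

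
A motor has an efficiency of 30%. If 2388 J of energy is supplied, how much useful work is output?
W_out = η·W_in = 0.3·2388 = 716.4 J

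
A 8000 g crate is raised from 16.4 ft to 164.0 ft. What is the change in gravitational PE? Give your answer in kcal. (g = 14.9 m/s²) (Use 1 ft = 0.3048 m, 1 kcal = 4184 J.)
Convert to SI: m = 8.0 kg, Δh = 44.9885 m
ΔPE = mgΔh = (8.0)(14.9)(44.9885) = 5362.63 J = 1.282 kcal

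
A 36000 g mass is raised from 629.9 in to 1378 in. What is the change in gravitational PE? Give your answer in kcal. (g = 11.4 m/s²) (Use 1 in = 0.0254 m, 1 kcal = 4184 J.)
Convert to SI: m = 36.0 kg, Δh = 19.0017 m
ΔPE = mgΔh = (36.0)(11.4)(19.0017) = 7798.31 J = 1.864 kcal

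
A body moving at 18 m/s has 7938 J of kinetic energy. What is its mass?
m = 2·KE/v² = 2·7938/(18)² = 49.0 kg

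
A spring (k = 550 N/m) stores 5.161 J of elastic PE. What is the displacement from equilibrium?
x = √(2·PE/k) = √(2·5.161/550) = 0.137 m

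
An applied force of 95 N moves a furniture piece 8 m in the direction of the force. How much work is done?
W = F·d = (95)(8) = 760.0 J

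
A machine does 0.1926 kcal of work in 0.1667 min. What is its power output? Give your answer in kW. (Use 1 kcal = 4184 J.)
Convert to SI: W = 805.838 J, t = 10.002 s
P = W/t = 805.838/10.002 = 80.5677 W = 0.08057 kW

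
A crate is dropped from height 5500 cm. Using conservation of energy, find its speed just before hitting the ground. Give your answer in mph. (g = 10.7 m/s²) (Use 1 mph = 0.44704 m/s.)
Convert to SI: h = 55.0 m
mgh = ½mv² ⇒ v = √(2gh) = √(2·10.7·55.0) = 34.3074 m/s = 76.74 mph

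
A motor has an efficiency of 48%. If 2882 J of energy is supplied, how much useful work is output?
W_out = η·W_in = 0.48·2882 = 1383.36 J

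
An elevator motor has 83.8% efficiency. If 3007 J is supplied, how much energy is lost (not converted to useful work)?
W_lost = W_in(1 − η) = 3007·(1 − 0.838) = 487.1 J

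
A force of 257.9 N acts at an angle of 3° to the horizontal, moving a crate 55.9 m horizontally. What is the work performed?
W = F·d·cosθ = (257.9)(55.9)cos(3°) = 14400 J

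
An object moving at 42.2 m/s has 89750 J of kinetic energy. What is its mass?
m = 2·KE/v² = 2·89750/(42.2)² = 100.8 kg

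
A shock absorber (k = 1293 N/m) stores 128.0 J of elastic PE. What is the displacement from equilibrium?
x = √(2·PE/k) = √(2·128.0/1293) = 0.445 m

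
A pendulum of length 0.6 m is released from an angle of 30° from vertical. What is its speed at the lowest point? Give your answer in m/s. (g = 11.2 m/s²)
h = L(1 − cosθ) = 0.6(1 − cos30°) = 0.0803848 m
v = √(2gh) = √(2·11.2·0.0803848) = 1.342 m/s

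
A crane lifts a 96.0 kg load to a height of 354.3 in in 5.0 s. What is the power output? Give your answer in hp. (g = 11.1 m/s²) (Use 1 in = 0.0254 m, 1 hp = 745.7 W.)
Convert to SI: m = 96.0 kg, h = 8.99922 m, t = 5.0 s
P = mgh/t = (96.0)(11.1)(8.99922)/5.0 = 1917.91 W = 2.572 hp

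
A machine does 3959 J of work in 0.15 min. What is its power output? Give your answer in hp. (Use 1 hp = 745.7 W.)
Convert to SI: W = 3959.0 J, t = 9.0 s
P = W/t = 3959.0/9.0 = 439.889 W = 0.5899 hp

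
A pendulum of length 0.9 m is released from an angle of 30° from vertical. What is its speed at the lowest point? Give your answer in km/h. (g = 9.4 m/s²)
h = L(1 − cosθ) = 0.9(1 − cos30°) = 0.120577 m
v = √(2gh) = √(2·9.4·0.120577) = 1.50561 m/s = 5.42 km/h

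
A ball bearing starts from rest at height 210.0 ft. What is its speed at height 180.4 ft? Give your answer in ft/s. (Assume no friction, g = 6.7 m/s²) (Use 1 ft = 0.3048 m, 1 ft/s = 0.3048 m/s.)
Convert to SI: h₁−h₂ = 9.02208 m
mgh₁ = mgh₂ + ½mv² ⇒ v = √(2g(h₁−h₂)) = √(2·6.7·9.02208) = 10.9953 m/s = 36.07 ft/s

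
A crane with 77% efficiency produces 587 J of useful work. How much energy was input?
W_in = W_out/η = 587/0.77 = 762.3 J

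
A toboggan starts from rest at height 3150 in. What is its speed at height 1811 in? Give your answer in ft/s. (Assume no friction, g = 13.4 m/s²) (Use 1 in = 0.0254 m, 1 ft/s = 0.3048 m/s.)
Convert to SI: h₁−h₂ = 34.0106 m
mgh₁ = mgh₂ + ½mv² ⇒ v = √(2g(h₁−h₂)) = √(2·13.4·34.0106) = 30.1908 m/s = 99.05 ft/s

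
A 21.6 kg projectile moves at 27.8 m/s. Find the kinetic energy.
KE = ½mv² = ½(21.6)(27.8)² = 8347 J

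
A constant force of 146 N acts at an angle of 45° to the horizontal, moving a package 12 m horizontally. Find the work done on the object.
W = F·d·cosθ = (146)(12)cos(45°) = 1239 J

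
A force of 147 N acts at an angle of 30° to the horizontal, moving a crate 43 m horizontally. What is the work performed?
W = F·d·cosθ = (147)(43)cos(30°) = 5474 J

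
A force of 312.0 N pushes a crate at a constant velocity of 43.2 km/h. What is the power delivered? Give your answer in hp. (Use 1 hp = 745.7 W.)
Convert to SI: F = 312.0 N, v = 12.0 m/s
P = Fv = (312.0)(12.0) = 3744.0 W = 5.021 hp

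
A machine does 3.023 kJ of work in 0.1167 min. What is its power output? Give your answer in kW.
Convert to SI: W = 3023.0 J, t = 7.002 s
P = W/t = 3023.0/7.002 = 431.734 W = 0.4317 kW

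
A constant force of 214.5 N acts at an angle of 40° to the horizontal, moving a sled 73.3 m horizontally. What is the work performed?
W = F·d·cosθ = (214.5)(73.3)cos(40°) = 12040 J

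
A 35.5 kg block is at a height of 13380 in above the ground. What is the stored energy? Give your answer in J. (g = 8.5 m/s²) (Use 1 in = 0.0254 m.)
Convert to SI: m = 35.5 kg, h = 339.852 m
PE = mgh = (35.5)(8.5)(339.852) = 102600 J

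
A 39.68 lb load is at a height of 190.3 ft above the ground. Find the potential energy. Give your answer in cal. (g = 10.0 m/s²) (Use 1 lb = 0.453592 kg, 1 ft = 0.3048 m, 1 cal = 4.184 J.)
Convert to SI: m = 17.9985 kg, h = 58.0034 m
PE = mgh = (17.9985)(10.0)(58.0034) = 10439.8 J = 2495 cal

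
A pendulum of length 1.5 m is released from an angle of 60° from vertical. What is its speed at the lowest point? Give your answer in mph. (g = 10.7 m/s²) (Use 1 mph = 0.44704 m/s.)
h = L(1 − cosθ) = 1.5(1 − cos60°) = 0.75 m
v = √(2gh) = √(2·10.7·0.75) = 4.00625 m/s = 8.962 mph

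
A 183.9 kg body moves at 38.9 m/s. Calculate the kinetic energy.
KE = ½mv² = ½(183.9)(38.9)² = 139100 J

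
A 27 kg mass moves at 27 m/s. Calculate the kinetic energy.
KE = ½mv² = ½(27)(27)² = 9841.5 J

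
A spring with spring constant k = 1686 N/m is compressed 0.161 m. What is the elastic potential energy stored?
PE = ½kx² = ½(1686)(0.161)² = 21.85 J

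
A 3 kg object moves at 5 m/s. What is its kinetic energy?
KE = ½mv² = ½(3)(5)² = 37.5 J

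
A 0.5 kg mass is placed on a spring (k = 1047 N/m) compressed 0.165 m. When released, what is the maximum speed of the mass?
½kx² = ½mv² ⇒ v = x√(k/m) = (0.165)√(1047/0.5) = 7.55 m/s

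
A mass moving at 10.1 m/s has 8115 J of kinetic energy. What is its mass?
m = 2·KE/v² = 2·8115/(10.1)² = 159.1 kg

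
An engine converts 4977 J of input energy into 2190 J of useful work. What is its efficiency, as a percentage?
η = W_out/W_in = 2190/4977 = 44.0%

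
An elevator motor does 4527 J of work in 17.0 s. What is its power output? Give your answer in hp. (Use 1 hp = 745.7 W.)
P = W/t = 4527.0/17.0 = 266.294 W = 0.3571 hp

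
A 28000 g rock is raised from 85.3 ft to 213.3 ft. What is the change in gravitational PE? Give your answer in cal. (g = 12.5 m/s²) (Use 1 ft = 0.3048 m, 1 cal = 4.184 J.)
Convert to SI: m = 28.0 kg, Δh = 39.0144 m
ΔPE = mgΔh = (28.0)(12.5)(39.0144) = 13655.0 J = 3264 cal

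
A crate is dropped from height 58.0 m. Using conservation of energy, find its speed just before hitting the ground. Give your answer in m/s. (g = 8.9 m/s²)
mgh = ½mv² ⇒ v = √(2gh) = √(2·8.9·58.0) = 32.13 m/s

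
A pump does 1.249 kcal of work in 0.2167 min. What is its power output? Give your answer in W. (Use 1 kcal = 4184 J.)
Convert to SI: W = 5225.82 J, t = 13.002 s
P = W/t = 5225.82/13.002 = 401.9 W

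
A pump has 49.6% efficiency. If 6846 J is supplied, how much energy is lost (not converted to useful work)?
W_lost = W_in(1 − η) = 6846·(1 − 0.496) = 3450 J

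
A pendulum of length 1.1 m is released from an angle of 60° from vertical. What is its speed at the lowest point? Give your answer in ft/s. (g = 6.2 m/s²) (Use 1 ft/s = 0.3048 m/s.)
h = L(1 − cosθ) = 1.1(1 − cos60°) = 0.55 m
v = √(2gh) = √(2·6.2·0.55) = 2.61151 m/s = 8.568 ft/s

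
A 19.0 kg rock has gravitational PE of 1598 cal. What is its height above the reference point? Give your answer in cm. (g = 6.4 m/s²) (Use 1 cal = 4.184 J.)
Convert to SI: m = 19.0 kg, PE = 6686.03 J
h = PE/(mg) = 6686.03/(19.0·6.4) = 54.9838 m = 5498 cm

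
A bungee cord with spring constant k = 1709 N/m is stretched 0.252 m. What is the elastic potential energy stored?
PE = ½kx² = ½(1709)(0.252)² = 54.26 J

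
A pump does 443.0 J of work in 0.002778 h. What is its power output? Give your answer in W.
Convert to SI: W = 443.0 J, t = 10.0008 s
P = W/t = 443.0/10.0008 = 44.3 W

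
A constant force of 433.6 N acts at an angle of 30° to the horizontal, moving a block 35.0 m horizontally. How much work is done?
W = F·d·cosθ = (433.6)(35.0)cos(30°) = 13140 J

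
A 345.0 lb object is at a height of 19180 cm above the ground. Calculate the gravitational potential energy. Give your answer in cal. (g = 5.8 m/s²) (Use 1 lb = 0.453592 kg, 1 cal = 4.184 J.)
Convert to SI: m = 156.489 kg, h = 191.8 m
PE = mgh = (156.489)(5.8)(191.8) = 174085 J = 41610 cal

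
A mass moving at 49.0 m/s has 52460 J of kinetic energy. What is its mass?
m = 2·KE/v² = 2·52460/(49.0)² = 43.7 kg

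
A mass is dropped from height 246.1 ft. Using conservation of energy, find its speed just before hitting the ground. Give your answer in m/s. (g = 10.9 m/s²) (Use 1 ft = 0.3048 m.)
Convert to SI: h = 75.0113 m
mgh = ½mv² ⇒ v = √(2gh) = √(2·10.9·75.0113) = 40.44 m/s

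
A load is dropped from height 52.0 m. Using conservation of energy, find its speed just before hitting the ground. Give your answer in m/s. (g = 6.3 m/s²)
mgh = ½mv² ⇒ v = √(2gh) = √(2·6.3·52.0) = 25.6 m/s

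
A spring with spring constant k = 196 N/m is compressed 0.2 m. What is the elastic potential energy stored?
PE = ½kx² = ½(196)(0.2)² = 3.92 J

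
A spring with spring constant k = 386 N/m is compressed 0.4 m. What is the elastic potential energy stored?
PE = ½kx² = ½(386)(0.4)² = 30.88 J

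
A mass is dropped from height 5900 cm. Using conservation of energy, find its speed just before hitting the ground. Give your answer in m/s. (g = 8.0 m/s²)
Convert to SI: h = 59.0 m
mgh = ½mv² ⇒ v = √(2gh) = √(2·8.0·59.0) = 30.72 m/s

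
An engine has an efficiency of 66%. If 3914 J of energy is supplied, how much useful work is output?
W_out = η·W_in = 0.66·3914 = 2583.24 J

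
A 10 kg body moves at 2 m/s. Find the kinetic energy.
KE = ½mv² = ½(10)(2)² = 20.0 J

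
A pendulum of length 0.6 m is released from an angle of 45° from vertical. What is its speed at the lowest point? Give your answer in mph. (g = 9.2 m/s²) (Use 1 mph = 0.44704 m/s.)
h = L(1 − cosθ) = 0.6(1 − cos45°) = 0.175736 m
v = √(2gh) = √(2·9.2·0.175736) = 1.7982 m/s = 4.022 mph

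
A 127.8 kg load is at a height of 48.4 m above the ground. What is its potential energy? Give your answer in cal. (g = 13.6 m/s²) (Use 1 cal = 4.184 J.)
PE = mgh = (127.8)(13.6)(48.4) = 84123.1 J = 20110 cal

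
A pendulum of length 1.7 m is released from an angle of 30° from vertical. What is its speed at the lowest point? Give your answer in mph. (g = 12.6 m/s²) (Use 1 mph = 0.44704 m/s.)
h = L(1 − cosθ) = 1.7(1 − cos30°) = 0.227757 m
v = √(2gh) = √(2·12.6·0.227757) = 2.39572 m/s = 5.359 mph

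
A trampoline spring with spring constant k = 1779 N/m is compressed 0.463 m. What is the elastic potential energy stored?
PE = ½kx² = ½(1779)(0.463)² = 190.7 J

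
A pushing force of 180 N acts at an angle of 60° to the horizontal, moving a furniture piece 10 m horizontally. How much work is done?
W = F·d·cosθ = (180)(10)cos(60°) = 900.0 J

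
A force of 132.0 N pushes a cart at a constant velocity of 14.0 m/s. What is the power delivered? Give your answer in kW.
P = Fv = (132.0)(14.0) = 1848.0 W = 1.848 kW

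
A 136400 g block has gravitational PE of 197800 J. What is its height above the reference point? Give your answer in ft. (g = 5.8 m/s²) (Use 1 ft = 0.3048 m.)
Convert to SI: m = 136.4 kg, PE = 197800 J
h = PE/(mg) = 197800/(136.4·5.8) = 250.025 m = 820.3 ft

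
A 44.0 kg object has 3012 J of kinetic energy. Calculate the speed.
v = √(2·KE/m) = √(2·3012/44.0) = 11.7 m/s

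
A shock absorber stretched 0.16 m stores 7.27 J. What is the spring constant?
k = 2·PE/x² = 2·7.27/(0.16)² = 568.0 N/m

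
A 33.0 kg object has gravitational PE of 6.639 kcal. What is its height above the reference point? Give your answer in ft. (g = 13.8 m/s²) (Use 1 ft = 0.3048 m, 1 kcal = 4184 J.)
Convert to SI: m = 33.0 kg, PE = 27777.6 J
h = PE/(mg) = 27777.6/(33.0·13.8) = 60.996 m = 200.1 ft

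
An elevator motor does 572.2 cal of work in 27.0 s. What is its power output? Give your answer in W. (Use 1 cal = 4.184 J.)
Convert to SI: W = 2394.08 J, t = 27.0 s
P = W/t = 2394.08/27.0 = 88.67 W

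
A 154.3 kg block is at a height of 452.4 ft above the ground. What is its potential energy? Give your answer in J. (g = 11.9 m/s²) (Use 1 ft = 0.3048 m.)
Convert to SI: m = 154.3 kg, h = 137.892 m
PE = mgh = (154.3)(11.9)(137.892) = 253200 J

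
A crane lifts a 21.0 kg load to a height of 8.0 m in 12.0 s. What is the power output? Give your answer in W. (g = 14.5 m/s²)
P = mgh/t = (21.0)(14.5)(8.0)/12.0 = 203.0 W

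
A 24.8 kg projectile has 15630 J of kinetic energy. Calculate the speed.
v = √(2·KE/m) = √(2·15630/24.8) = 35.5 m/s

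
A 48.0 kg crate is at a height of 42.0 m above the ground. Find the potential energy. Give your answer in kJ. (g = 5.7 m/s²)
PE = mgh = (48.0)(5.7)(42.0) = 11491.2 J = 11.49 kJ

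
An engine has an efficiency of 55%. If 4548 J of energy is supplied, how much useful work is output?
W_out = η·W_in = 0.55·4548 = 2501.4 J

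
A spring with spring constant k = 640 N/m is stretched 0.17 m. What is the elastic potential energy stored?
PE = ½kx² = ½(640)(0.17)² = 9.248 J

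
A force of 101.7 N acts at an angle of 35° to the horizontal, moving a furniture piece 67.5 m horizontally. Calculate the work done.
W = F·d·cosθ = (101.7)(67.5)cos(35°) = 5623 J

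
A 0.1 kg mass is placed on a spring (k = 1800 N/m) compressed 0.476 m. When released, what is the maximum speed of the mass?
½kx² = ½mv² ⇒ v = x√(k/m) = (0.476)√(1800/0.1) = 63.86 m/s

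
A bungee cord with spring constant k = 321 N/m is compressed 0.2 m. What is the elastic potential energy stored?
PE = ½kx² = ½(321)(0.2)² = 6.42 J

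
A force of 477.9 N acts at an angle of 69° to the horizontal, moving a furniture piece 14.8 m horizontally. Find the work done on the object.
W = F·d·cosθ = (477.9)(14.8)cos(69°) = 2535 J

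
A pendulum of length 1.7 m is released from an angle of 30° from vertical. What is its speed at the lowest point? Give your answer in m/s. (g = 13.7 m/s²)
h = L(1 − cosθ) = 1.7(1 − cos30°) = 0.227757 m
v = √(2gh) = √(2·13.7·0.227757) = 2.498 m/s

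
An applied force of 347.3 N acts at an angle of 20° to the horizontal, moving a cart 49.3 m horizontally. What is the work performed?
W = F·d·cosθ = (347.3)(49.3)cos(20°) = 16090 J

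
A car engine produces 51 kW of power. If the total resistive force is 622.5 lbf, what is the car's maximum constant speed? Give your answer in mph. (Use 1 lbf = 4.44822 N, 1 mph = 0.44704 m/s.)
Convert to SI: F = 2769.02 N
P = Fv ⇒ v = P/F = 51000 W/2769.02 N = 18.4181 m/s = 41.2 mph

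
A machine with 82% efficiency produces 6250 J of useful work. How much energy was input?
W_in = W_out/η = 6250/0.82 = 7622 J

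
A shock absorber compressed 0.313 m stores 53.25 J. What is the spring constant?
k = 2·PE/x² = 2·53.25/(0.313)² = 1087 N/m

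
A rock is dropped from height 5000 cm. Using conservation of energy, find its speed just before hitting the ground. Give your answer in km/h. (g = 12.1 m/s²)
Convert to SI: h = 50.0 m
mgh = ½mv² ⇒ v = √(2gh) = √(2·12.1·50.0) = 34.7851 m/s = 125.2 km/h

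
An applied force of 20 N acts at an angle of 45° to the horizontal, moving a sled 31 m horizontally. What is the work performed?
W = F·d·cosθ = (20)(31)cos(45°) = 438.4 J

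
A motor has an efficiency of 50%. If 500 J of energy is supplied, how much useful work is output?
W_out = η·W_in = 0.5·500 = 250.0 J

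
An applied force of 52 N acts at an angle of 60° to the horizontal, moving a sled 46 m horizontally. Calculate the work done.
W = F·d·cosθ = (52)(46)cos(60°) = 1196 J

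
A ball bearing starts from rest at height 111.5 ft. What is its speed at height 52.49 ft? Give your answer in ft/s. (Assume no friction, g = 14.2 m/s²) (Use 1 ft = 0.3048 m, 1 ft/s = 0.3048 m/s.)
Convert to SI: h₁−h₂ = 17.9862 m
mgh₁ = mgh₂ + ½mv² ⇒ v = √(2g(h₁−h₂)) = √(2·14.2·17.9862) = 22.6011 m/s = 74.15 ft/s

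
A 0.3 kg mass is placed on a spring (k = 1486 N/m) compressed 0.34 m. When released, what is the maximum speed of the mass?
½kx² = ½mv² ⇒ v = x√(k/m) = (0.34)√(1486/0.3) = 23.93 m/s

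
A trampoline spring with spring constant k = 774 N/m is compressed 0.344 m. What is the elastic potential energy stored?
PE = ½kx² = ½(774)(0.344)² = 45.8 J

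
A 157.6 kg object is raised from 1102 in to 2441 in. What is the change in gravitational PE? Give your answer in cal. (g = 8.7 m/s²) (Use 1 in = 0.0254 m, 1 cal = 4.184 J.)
Convert to SI: m = 157.6 kg, Δh = 34.0106 m
ΔPE = mgΔh = (157.6)(8.7)(34.0106) = 46632.6 J = 11150 cal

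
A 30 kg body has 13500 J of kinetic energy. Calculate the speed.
v = √(2·KE/m) = √(2·13500/30) = 30.0 m/s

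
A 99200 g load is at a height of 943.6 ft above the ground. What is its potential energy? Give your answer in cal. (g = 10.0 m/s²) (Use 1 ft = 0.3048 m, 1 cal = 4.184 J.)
Convert to SI: m = 99.2 kg, h = 287.609 m
PE = mgh = (99.2)(10.0)(287.609) = 285308 J = 68190 cal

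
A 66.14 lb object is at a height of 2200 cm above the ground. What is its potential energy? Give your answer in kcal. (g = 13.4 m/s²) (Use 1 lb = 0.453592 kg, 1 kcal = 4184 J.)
Convert to SI: m = 30.0006 kg, h = 22.0 m
PE = mgh = (30.0006)(13.4)(22.0) = 8844.17 J = 2.114 kcal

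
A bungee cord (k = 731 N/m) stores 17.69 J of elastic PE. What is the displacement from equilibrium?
x = √(2·PE/k) = √(2·17.69/731) = 0.22 m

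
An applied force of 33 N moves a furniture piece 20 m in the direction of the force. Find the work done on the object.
W = F·d = (33)(20) = 660.0 J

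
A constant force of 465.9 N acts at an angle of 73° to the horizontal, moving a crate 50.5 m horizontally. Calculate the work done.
W = F·d·cosθ = (465.9)(50.5)cos(73°) = 6879 J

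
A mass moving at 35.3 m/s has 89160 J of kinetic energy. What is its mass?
m = 2·KE/v² = 2·89160/(35.3)² = 143.1 kg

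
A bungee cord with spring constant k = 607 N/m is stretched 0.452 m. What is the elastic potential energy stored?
PE = ½kx² = ½(607)(0.452)² = 62.01 J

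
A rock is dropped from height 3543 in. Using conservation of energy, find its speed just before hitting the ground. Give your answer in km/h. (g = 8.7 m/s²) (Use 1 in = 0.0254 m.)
Convert to SI: h = 89.9922 m
mgh = ½mv² ⇒ v = √(2gh) = √(2·8.7·89.9922) = 39.571 m/s = 142.5 km/h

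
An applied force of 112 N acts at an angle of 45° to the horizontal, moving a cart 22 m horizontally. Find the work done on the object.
W = F·d·cosθ = (112)(22)cos(45°) = 1742 J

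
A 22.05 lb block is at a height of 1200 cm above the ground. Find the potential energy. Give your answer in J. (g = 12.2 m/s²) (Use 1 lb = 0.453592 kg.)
Convert to SI: m = 10.0017 kg, h = 12.0 m
PE = mgh = (10.0017)(12.2)(12.0) = 1464 J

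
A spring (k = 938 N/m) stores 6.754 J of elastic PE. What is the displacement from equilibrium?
x = √(2·PE/k) = √(2·6.754/938) = 0.12 m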